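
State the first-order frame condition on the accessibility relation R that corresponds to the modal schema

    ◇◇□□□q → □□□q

∀x ∀y ∀z ((xR²y ∧ xR³z) → ∃w (yR³w ∧ z = w))

This is a Sahlqvist (Geach-type) schema ◇^2□^3q → □^3◇^0q.
Minimal-valuation argument: fix x; take any y with xR^2y and any z with xR^3z. Set V(q) to the set of worlds R-reachable from y in exactly 3 steps. Then □^3q holds at y, so the antecedent holds at x; validity forces ◇^0q at z, giving a w with zR^0w and yR^3w.
First-order correspondent: ∀x ∀y ∀z ((xR²y ∧ xR³z) → ∃w (yR³w ∧ z = w)).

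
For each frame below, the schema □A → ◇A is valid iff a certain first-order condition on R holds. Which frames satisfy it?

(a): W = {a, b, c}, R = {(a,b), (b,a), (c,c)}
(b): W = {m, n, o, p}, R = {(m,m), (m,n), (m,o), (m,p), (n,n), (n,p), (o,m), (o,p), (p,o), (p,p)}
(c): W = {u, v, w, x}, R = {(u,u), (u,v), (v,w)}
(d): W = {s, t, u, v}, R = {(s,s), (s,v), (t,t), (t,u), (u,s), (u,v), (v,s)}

This is the axiom for seriality; its first-order frame correspondent is ∀x ∃y Rxy.
(a): condition met.
(b): condition met.
(c): fails — world w has no successor.
(d): condition met.

(a), (b), (d)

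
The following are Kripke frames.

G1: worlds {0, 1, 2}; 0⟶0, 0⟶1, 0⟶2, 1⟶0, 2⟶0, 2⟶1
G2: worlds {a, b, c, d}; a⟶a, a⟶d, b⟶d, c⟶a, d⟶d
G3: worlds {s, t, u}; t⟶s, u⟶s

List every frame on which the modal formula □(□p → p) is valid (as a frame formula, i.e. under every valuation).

Frame correspondent (Sahlqvist): ∀x ∀y (Rxy → Ryy) — i.e. shift-reflexivity.
G1: fails — R02 but not R22.
G2: condition met.
G3: fails — Rus but not Rss.
Valid on: G2.

G2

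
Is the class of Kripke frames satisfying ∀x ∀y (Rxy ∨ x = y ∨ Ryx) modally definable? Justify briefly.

No — not modally definable

If a class were modally definable it would be closed under disjoint unions (Goldblatt–Thomason).
Take 4 disjoint single-world reflexive frames: each is trivially connected, but their disjoint union has 4 worlds with no edge between distinct components, so it is not connected.
Hence connectedness of R is not modally definable.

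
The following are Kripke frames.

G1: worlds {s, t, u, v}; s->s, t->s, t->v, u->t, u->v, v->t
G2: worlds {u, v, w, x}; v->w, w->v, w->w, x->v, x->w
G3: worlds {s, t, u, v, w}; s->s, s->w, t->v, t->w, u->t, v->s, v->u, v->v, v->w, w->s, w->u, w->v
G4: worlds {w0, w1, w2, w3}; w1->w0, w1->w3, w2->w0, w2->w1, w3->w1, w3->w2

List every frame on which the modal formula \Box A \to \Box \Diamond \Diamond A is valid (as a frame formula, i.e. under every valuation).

The schema corresponds to a generalized confluence (Geach) condition: \forall x \forall z (xRz \to \exists w (xRw \wedge z R^2 w)).
G1: condition met.
G2: condition met.
G3: fails — uRt but no w* with uRw* and tR²w*.
G4: fails — w1Rw0 but no w with w1Rw and w0R²w.

G1, G2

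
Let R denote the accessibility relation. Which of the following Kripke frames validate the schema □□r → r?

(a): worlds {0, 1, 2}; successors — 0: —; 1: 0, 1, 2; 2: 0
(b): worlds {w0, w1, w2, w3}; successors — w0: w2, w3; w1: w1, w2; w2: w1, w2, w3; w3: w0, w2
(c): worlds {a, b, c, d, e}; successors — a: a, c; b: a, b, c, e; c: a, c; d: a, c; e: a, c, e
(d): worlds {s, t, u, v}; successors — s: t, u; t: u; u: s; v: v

(b)

This is the axiom for a generalized confluence (Geach) condition; its first-order frame correspondent is ∀x ∃w (xR²w ∧ x = w).
(a): fails — at 0 but no w with 0R²w and 0=w.
(b): satisfies the condition.
(c): fails — at d but no w with dR²w and d=w.
(d): fails — at t but no w with tR²w and t=w.
Valid on: (b).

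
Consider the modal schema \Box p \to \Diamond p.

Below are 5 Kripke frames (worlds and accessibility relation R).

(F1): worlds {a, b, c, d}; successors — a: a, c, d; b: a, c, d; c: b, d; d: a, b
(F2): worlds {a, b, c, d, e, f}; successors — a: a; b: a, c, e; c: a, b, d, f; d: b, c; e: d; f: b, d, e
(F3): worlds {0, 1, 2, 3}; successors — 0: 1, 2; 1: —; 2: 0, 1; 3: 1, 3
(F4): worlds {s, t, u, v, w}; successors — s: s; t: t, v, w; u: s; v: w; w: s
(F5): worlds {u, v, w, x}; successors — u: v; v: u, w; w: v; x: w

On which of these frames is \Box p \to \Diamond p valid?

(F1), (F2), (F4), (F5)

Frame correspondent (Sahlqvist): \forall x \exists y Rxy — i.e. seriality.
(F1): condition met.
(F2): condition met.
(F3): fails — world 1 has no successor.
(F4): condition met.
(F5): condition met.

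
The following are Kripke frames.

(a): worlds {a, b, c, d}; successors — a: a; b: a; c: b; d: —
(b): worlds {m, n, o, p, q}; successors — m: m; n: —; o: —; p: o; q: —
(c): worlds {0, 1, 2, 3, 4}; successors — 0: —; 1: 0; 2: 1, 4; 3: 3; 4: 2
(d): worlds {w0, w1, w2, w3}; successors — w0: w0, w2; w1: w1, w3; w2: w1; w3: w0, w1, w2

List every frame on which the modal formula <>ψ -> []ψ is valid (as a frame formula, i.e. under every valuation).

This is the axiom for partial functionality; its first-order frame correspondent is forall x forall y forall z (Rxy & Rxz -> y = z).
(a): holds.
(b): holds.
(c): fails — 2 sees both 1 and 4.
(d): fails — w0 sees both w0 and w2.

(a), (b)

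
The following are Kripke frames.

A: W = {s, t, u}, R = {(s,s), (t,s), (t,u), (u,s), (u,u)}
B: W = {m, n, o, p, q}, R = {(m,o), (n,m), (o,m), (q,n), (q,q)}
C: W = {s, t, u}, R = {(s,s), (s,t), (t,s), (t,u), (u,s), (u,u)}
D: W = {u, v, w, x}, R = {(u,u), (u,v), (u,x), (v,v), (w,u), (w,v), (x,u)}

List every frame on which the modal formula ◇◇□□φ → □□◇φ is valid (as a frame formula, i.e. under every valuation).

A, C

The schema corresponds to a generalized confluence (Geach) condition: ∀x ∀y ∀z ((xR²y ∧ xR²z) → ∃w (yR²w ∧ zRw)).
A: holds.
B: fails — mR²m, mR²m but no w with mR²w and mRw.
C: holds.
D: fails — uR²v, uR²x but no t with vR²t and xRt.
Valid on: A, C.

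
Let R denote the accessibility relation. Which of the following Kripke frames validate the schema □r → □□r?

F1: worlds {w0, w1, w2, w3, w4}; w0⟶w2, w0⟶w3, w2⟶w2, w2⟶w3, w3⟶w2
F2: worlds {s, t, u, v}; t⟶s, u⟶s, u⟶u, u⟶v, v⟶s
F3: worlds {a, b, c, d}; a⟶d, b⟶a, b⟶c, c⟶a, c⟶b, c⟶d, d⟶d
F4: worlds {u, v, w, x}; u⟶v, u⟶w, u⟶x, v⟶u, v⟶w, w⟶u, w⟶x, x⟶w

Frame correspondent (Sahlqvist): ∀x ∀y ∀z (Rxy ∧ Ryz → Rxz) — i.e. transitivity.
F1: fails — Rw3w2 and Rw2w3 but not Rw3w3.
F2: satisfies the condition.
F3: fails — Rbc and Rcd but not Rbd.
F4: fails — Ruv and Rvu but not Ruu.
Valid on: F2.

F2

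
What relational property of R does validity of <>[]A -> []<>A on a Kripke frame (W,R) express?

Suppose ◇□A→□◇A is valid. Take Rxy, Rxz and set V(A)={w : Ryw}. Then □A at y so ◇□A at x, so □◇A at x, so ◇A at z, giving w with Rzw and Ryw.

Convergence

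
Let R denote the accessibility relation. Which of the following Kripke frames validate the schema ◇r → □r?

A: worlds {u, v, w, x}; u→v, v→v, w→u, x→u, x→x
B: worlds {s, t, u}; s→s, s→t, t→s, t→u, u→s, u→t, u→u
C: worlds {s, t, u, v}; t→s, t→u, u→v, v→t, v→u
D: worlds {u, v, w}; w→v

The schema corresponds to partial functionality: ∀x ∀y ∀z (Rxy ∧ Rxz → y = z).
A: fails — x sees both u and x.
B: fails — s sees both s and t.
C: fails — t sees both s and u.
D: condition met.
Valid on: D.

D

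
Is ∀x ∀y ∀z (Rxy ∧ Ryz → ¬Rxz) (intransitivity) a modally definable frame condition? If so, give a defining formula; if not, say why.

Not definable by any modal formula

Any modally definable frame class is closed under surjective bounded morphisms.
The 7-cycle (worlds a,b,c,d,e,f,g with a→b→c→d→e→f→g→a) is intransitive. Mapping every world to a single reflexive point • is a surjective bounded morphism; the reflexive point is not intransitive (R••∧R•• but R••).
Hence intransitivity is not modally definable.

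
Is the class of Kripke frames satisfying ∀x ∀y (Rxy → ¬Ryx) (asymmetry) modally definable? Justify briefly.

Not definable by any modal formula

Modal frame validity is preserved under surjective bounded morphisms.
The 5-cycle (worlds w0,w1,w2,w3,w4 with w0→w1→w2→w3→w4→w0) is asymmetric. Mapping every world to a single reflexive point • is a surjective bounded morphism, and the reflexive point is not asymmetric (R•• but asymmetry requires ¬R••).
So the class is not modally definable.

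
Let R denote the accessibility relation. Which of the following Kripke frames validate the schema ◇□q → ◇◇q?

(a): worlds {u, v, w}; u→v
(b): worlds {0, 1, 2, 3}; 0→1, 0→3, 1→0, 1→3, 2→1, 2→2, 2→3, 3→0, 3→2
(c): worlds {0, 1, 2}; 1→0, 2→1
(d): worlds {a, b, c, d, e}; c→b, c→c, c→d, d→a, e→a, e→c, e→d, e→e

(b)

Frame correspondent (Sahlqvist): ∀x ∀y (xRy → ∃w (yRw ∧ xR²w)) — i.e. a generalized confluence (Geach) condition.
(a): fails — uRv but no t with vRt and uR²t.
(b): holds.
(c): fails — 1R0 but no w with 0Rw and 1R²w.
(d): fails — cRb but no w with bRw and cR²w.
Valid on: (b).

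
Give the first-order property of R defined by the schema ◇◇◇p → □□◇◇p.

∀x ∀y ∀z ((xR³y ∧ xR²z) → ∃w (y = w ∧ zR²w))

This is a Sahlqvist (Geach-type) schema ◇^3□^0p → □^2◇^2p.
First-order correspondent: ∀x ∀y ∀z ((xR³y ∧ xR²z) → ∃w (y = w ∧ zR²w)).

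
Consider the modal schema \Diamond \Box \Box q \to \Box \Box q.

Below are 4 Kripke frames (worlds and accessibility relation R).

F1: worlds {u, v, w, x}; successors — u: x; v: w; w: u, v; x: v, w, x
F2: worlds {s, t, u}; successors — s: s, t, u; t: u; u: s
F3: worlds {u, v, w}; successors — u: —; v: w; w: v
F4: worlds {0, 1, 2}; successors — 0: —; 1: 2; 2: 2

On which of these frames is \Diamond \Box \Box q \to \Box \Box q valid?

F4

Frame correspondent (Sahlqvist): \forall x \forall y \forall z ((xRy \wedge x R^2 z) \to \exists w (y R^2 w \wedge z = w)) — i.e. a generalized confluence (Geach) condition.
F1: fails — vRw, vR²u but no t with wR²t and u=t.
F2: fails — sRt, sR²t but no w with tR²w and t=w.
F3: fails — vRw, vR²v but no t with wR²t and v=t.
F4: satisfies the condition.
Valid on: F4.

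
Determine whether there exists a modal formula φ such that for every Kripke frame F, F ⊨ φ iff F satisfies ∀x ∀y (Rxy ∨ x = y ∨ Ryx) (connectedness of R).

Not definable by any modal formula

Any modally definable frame class is closed under disjoint unions.
Take 2 disjoint single-world reflexive frames: each is trivially connected, but their disjoint union has 2 worlds with no edge between distinct components, so it is not connected.
So no modal formula (or set of formulas) defines exactly the connected frames.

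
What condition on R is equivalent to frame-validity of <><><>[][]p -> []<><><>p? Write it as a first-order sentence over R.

forall x forall y forall z ((x R^3 y & xRz) -> exists w (y R^2 w & z R^3 w))

This is a Sahlqvist (Geach-type) schema ◇^3□^2p → □^1◇^3p.
Minimal-valuation argument: fix x; take any y with xR^3y and any z with xR^1z. Set V(p) to the set of worlds R-reachable from y in exactly 2 steps. Then □^2p holds at y, so the antecedent holds at x; validity forces ◇^3p at z, giving a w with zR^3w and yR^2w.
First-order correspondent: forall x forall y forall z ((x R^3 y & xRz) -> exists w (y R^2 w & z R^3 w)).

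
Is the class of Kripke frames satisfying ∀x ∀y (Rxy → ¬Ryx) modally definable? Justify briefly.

Not definable by any modal formula

If a class were modally definable it would be closed under surjective bounded morphisms (Goldblatt–Thomason).
The 4-cycle (worlds s,t,u,v with s→t→u→v→s) is asymmetric. Mapping every world to a single reflexive point • is a surjective bounded morphism, and the reflexive point is not asymmetric (R•• but asymmetry requires ¬R••).
Hence asymmetry is not modally definable.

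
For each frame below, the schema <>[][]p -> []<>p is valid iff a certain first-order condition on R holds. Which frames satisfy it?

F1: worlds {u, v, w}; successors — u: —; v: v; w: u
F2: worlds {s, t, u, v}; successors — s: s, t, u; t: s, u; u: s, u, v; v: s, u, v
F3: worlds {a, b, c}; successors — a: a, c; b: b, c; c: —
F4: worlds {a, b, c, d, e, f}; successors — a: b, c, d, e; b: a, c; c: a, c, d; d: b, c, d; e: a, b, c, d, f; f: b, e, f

F2, F4

The schema corresponds to a generalized confluence (Geach) condition: forall x forall y forall z ((xRy & xRz) -> exists w (y R^2 w & zRw)).
F1: fails — wRu, wRu but no t with uR²t and uRt.
F2: satisfies the condition.
F3: fails — aRa, aRc but no w with aR²w and cRw.
F4: satisfies the condition.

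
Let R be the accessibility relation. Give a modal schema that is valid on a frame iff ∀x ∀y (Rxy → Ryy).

□(□s → s)

A defining formula is □(□s → s) (the T□ axiom).
Suppose □(□s→s) is valid. Take Rxy and set V(s)={w : Ryw}. Then at y, □s holds; since □(□s→s) at x, □s→s at y, so s at y, i.e. Ryy.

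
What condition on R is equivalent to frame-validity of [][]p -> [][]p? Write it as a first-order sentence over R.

forall x forall z (x R^2 z -> exists w (x R^2 w & z = w))

This is a Sahlqvist (Geach-type) schema ◇^0□^2p → □^2◇^0p.
Minimal-valuation argument: fix x; take any y with xR^0y and any z with xR^2z. Set V(p) to the set of worlds R-reachable from y in exactly 2 steps. Then □^2p holds at y, so the antecedent holds at x; validity forces ◇^0p at z, giving a w with zR^0w and yR^2w.
First-order correspondent: forall x forall z (x R^2 z -> exists w (x R^2 w & z = w)).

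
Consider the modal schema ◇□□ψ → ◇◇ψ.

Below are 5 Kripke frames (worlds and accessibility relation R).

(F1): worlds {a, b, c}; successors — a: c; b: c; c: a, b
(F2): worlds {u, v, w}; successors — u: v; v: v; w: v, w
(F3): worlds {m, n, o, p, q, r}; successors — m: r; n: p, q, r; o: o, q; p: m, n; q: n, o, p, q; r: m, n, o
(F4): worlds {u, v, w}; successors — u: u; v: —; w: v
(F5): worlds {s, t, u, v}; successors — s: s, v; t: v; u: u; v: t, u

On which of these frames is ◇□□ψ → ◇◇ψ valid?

The schema corresponds to a generalized confluence (Geach) condition: ∀x ∀y (xRy → ∃w (yR²w ∧ xR²w)).
(F1): fails — aRc but no w with cR²w and aR²w.
(F2): ✓.
(F3): fails — pRm but no w with mR²w and pR²w.
(F4): fails — wRv but no t with vR²t and wR²t.
(F5): ✓.

(F2), (F5)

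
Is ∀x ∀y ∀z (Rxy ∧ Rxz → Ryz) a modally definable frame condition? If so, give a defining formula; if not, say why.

Definable; ◇p → □◇p defines it

Yes: it is the Euclidean property, defined by the 5 schema ◇p → □◇p.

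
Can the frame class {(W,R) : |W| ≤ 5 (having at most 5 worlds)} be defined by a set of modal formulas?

If a class were modally definable it would be closed under disjoint unions (Goldblatt–Thomason).
Any modal formula valid on each of 6 disjoint one-world frames is valid on their disjoint union (validity is preserved under disjoint unions). Each one-world frame has |W|=1≤5, but the union has |W|=6.
So the class is not modally definable.

Not definable by any modal formula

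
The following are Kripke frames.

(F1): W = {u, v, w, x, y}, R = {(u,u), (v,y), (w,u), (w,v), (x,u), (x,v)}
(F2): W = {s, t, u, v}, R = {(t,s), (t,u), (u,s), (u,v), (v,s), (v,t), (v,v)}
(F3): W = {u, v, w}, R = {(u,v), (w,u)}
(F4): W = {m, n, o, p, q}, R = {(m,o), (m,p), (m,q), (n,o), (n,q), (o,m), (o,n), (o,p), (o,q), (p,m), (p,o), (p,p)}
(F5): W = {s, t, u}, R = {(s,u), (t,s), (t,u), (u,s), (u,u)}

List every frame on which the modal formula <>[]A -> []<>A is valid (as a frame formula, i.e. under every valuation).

(F5)

The schema corresponds to convergence: forall x forall y forall z (Rxy & Rxz -> exists w (Ryw & Rzw)).
(F1): fails — Rvy and Rvy but y and y have no common successor.
(F2): fails — Rts and Rts but s and s have no common successor.
(F3): fails — Ruv and Ruv but v and v have no common successor.
(F4): fails — Rmo and Rmq but o and q have no common successor.
(F5): satisfies the condition.
Valid on: (F5).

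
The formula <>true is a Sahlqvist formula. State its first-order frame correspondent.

seriality

◇⊤ holds at w iff w has a successor, so frame-validity of ◇⊤ is exactly seriality. Equivalently via □A → ◇A:
Suppose □A→◇A is valid. At any x set V(A)=W. Then □A at x, so ◇A at x, so x has a successor.
Conversely, on a frame with seriality the schema holds at every world under every valuation.
So the correspondent is seriality.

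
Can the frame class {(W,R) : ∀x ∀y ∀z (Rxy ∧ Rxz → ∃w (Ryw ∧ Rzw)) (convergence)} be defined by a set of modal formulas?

Yes — defined by ◇□q → □◇q

This is a Sahlqvist condition; the .2 axiom ◇□q → □◇q defines it.
Suppose ◇□q→□◇q is valid. Take Rxy, Rxz and set V(q)={w : Ryw}. Then □q at y so ◇□q at x, so □◇q at x, so ◇q at z, giving w with Rzw and Ryw.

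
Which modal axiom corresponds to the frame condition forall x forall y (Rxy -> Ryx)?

p → □◇p

A defining formula is p → □◇p (the B axiom).
Suppose p→□◇p is valid. Take Rxy and set V(p)={x}. Then p at x, so □◇p at x, so ◇p at y, so some z with Ryz has p; z=x, i.e. Ryx.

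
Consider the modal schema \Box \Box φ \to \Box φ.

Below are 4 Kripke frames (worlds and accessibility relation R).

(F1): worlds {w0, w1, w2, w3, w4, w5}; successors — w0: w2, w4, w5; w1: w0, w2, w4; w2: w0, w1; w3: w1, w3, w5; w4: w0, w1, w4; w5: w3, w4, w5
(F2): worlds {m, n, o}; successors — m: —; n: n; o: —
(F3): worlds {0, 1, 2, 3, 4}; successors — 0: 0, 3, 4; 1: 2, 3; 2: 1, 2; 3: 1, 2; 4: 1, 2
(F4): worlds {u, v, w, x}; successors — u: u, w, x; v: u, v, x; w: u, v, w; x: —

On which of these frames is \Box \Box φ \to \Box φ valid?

This is the axiom for density; its first-order frame correspondent is \forall x \forall y (Rxy \to \exists z (Rxz \wedge Rzy)).
(F1): fails — Rw0w2 but no z with Rw0z and Rzw2.
(F2): ✓.
(F3): fails — R13 but no z with R1z and Rz3.
(F4): ✓.
Valid on: (F2), (F4).

(F2), (F4)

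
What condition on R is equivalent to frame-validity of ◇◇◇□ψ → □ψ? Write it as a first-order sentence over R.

This is a Sahlqvist (Geach-type) schema ◇^3□^1ψ → □^1◇^0ψ.
First-order correspondent: ∀x ∀y ∀z ((xR³y ∧ xRz) → ∃w (yRw ∧ z = w)).

∀x ∀y ∀z ((xR³y ∧ xRz) → ∃w (yRw ∧ z = w))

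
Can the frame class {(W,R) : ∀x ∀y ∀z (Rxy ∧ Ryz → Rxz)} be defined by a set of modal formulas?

Definable; □r → □□r defines it

The condition is transitivity. A defining modal formula is □r → □□r.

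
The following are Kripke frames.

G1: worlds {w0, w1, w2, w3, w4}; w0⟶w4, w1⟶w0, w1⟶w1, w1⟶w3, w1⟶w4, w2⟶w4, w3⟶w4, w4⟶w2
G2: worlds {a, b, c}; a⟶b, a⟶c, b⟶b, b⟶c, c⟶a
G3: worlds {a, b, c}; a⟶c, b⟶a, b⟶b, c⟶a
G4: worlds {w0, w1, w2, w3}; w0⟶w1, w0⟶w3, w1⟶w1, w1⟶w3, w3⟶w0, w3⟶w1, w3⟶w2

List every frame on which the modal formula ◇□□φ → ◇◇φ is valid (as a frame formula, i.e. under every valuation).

The schema corresponds to a generalized confluence (Geach) condition: ∀x ∀y (xRy → ∃w (yR²w ∧ xR²w)).
G1: fails — w0Rw4 but no w with w4R²w and w0R²w.
G2: satisfies the condition.
G3: fails — aRc but no w with cR²w and aR²w.
G4: fails — w3Rw2 but no w with w2R²w and w3R²w.

G2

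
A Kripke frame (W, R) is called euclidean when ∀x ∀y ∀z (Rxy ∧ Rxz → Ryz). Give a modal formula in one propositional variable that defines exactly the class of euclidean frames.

The condition is the Euclidean property. The 5 schema ◇r → □◇r defines it.

◇r → □◇r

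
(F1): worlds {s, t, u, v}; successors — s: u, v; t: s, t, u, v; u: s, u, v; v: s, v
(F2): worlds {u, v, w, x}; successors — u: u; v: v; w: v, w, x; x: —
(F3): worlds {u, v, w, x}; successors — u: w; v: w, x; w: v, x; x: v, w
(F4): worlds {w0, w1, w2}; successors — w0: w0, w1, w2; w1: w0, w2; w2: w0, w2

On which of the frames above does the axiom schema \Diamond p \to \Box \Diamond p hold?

This is the axiom for the Euclidean property; its first-order frame correspondent is \forall x \forall y \forall z (Rxy \wedge Rxz \to Ryz).
(F1): fails — Rsv and Rsu but not Rvu.
(F2): fails — Rwx and Rww but not Rxw.
(F3): fails — Ruw and Ruw but not Rww.
(F4): fails — Rw0w1 and Rw0w1 but not Rw1w1.

none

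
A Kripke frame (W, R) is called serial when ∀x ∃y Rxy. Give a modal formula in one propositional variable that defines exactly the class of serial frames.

The condition is seriality. The D schema □ψ → ◇ψ defines it.
Suppose □ψ→◇ψ is valid. At any x set V(ψ)=W. Then □ψ at x, so ◇ψ at x, so x has a successor.

□ψ → ◇ψ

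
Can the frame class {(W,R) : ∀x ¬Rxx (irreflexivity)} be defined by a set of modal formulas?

Not definable by any modal formula

If a class were modally definable it would be closed under surjective bounded morphisms (Goldblatt–Thomason).
The 4-cycle (worlds a,b,c,d with a→b→c→d→a) is irreflexive, and the map sending every world to a single reflexive point • is a surjective bounded morphism (forth: every edge maps to (•,•); back: every world has a successor). So any modal formula valid on the 4-cycle is also valid on the reflexive point, which is not irreflexive.
So no modal formula (or set of formulas) defines exactly the irreflexive frames.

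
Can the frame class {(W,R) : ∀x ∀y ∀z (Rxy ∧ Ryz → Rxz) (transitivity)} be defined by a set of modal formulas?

Yes, by □q → □□q

Yes: it is transitivity, defined by the 4 schema □q → □□q.
Suppose □q→□□q is valid. Take Rxy, Ryz and set V(q)={w : Rxw}. Then □q at x, so □□q at x, so □q at y, so q at z, i.e. Rxz.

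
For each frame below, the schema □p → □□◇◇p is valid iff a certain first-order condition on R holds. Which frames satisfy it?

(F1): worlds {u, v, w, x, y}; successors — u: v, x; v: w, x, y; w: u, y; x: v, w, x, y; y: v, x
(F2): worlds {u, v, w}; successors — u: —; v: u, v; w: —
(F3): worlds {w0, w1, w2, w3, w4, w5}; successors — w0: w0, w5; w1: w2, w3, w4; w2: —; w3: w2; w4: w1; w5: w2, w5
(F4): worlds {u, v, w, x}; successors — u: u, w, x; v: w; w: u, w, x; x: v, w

This is the axiom for a generalized confluence (Geach) condition; its first-order frame correspondent is ∀x ∀z (xR²z → ∃w (xRw ∧ zR²w)).
(F1): ✓.
(F2): fails — vR²u but no t with vRt and uR²t.
(F3): fails — w0R²w2 but no w with w0Rw and w2R²w.
(F4): ✓.
Valid on: (F1), (F4).

(F1), (F4)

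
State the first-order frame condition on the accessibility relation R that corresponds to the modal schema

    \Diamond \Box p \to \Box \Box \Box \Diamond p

\forall x \forall y \forall z ((xRy \wedge x R^3 z) \to \exists w (yRw \wedge zRw))

This is a Sahlqvist (Geach-type) schema ◇^1□^1p → □^3◇^1p.
First-order correspondent: \forall x \forall y \forall z ((xRy \wedge x R^3 z) \to \exists w (yRw \wedge zRw)).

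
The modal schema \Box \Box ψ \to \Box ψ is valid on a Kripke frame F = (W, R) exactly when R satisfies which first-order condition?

Suppose □□ψ→□ψ is valid. Take Rxy and set V(ψ)={w : xR²w}. Then □□ψ at x, so □ψ at x, so ψ at y, i.e. ∃z(Rxz∧Rzy).
Conversely, on a frame with density the schema holds at every world under every valuation.
Frame condition: \forall x \forall y (Rxy \to \exists z (Rxz \wedge Rzy)).

density: \forall x \forall y (Rxy \to \exists z (Rxz \wedge Rzy))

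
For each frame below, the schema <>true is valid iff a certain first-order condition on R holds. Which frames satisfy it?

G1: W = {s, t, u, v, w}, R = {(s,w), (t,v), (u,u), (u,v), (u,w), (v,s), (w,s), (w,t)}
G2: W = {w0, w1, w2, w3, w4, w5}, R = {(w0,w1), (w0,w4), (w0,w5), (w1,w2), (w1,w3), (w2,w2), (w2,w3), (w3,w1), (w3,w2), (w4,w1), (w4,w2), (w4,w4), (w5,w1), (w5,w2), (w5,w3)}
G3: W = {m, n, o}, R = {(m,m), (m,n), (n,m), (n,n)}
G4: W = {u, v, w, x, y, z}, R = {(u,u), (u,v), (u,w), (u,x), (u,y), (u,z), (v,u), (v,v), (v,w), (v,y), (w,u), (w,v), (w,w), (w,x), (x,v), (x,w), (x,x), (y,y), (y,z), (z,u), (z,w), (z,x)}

G1, G2, G4

The schema corresponds to seriality: forall x exists y Rxy.
G1: satisfies the condition.
G2: satisfies the condition.
G3: fails — world o has no successor.
G4: satisfies the condition.
Valid on: G1, G2, G4.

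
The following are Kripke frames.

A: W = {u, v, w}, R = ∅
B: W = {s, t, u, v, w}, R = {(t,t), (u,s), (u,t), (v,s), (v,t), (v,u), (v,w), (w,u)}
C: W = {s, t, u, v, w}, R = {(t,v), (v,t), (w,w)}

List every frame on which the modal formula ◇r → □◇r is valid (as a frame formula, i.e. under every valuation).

This is the axiom for the Euclidean property; its first-order frame correspondent is ∀x ∀y ∀z (Rxy ∧ Rxz → Ryz).
A: holds.
B: fails — Rut and Rus but not Rts.
C: fails — Rtv and Rtv but not Rvv.
Valid on: A.

A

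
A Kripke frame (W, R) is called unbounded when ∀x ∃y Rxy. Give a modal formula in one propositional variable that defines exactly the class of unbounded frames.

□p → ◇p

This is seriality; the standard corresponding axiom is D: □p → ◇p.
Suppose □p→◇p is valid. At any x set V(p)=W. Then □p at x, so ◇p at x, so x has a successor.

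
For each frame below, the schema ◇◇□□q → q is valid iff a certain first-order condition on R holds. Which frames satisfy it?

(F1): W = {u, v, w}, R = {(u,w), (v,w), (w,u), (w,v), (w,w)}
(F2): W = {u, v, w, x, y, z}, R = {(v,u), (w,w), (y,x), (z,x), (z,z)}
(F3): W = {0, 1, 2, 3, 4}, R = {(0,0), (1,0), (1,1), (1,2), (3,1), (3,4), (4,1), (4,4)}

The schema corresponds to a generalized confluence (Geach) condition: ∀x ∀y (xR²y → ∃w (yR²w ∧ x = w)).
(F1): satisfies the condition.
(F2): fails — zR²x but no t with xR²t and z=t.
(F3): fails — 1R²0 but no w with 0R²w and 1=w.
Valid on: (F1).

(F1)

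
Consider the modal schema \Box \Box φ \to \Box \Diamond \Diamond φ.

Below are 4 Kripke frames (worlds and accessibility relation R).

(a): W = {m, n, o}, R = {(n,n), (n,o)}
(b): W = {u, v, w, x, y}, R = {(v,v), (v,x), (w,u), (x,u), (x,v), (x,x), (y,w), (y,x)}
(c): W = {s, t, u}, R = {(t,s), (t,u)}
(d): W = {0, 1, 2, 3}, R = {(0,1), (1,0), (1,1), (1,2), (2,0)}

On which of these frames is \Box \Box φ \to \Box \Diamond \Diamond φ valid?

(d)

Frame correspondent (Sahlqvist): \forall x \forall z (xRz \to \exists w (x R^2 w \wedge z R^2 w)) — i.e. a generalized confluence (Geach) condition.
(a): fails — nRo but no w with nR²w and oR²w.
(b): fails — wRu but no t with wR²t and uR²t.
(c): fails — tRs but no w with tR²w and sR²w.
(d): condition met.
Valid on: (d).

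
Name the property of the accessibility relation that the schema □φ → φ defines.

Suppose □φ→φ is valid. At any x set V(φ)={w : Rxw}. Then □φ holds at x, so φ holds at x, i.e. Rxx.
The converse is a direct semantic check.
So the correspondent is reflexivity.

reflexivity: ∀x Rxx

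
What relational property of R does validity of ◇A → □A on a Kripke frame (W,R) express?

This is the CD axiom.
It corresponds to partial functionality: ∀x ∀y ∀z (Rxy ∧ Rxz → y = z).

partial functionality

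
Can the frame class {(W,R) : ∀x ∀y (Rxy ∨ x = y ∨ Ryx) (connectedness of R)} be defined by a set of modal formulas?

If a class were modally definable it would be closed under disjoint unions (Goldblatt–Thomason).
Take 2 disjoint single-world reflexive frames: each is trivially connected, but their disjoint union has 2 worlds with no edge between distinct components, so it is not connected.
So no modal formula (or set of formulas) defines exactly the connected frames.

No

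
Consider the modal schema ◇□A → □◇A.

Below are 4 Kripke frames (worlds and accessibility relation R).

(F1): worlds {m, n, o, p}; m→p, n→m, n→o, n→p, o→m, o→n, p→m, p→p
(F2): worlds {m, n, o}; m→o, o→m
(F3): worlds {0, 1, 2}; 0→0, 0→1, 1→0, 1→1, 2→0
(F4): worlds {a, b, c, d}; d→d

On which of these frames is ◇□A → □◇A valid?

(F2), (F3), (F4)

Frame correspondent (Sahlqvist): ∀x ∀y ∀z (Rxy ∧ Rxz → ∃w (Ryw ∧ Rzw)) — i.e. convergence.
(F1): fails — Rno and Rnm but o and m have no common successor.
(F2): condition met.
(F3): condition met.
(F4): condition met.
Valid on: (F2), (F3), (F4).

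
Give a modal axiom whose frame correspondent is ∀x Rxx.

□r → r

This is reflexivity; the standard corresponding axiom is T: □r → r.
Suppose □r→r is valid. At any x set V(r)={w : Rxw}. Then □r holds at x, so r holds at x, i.e. Rxx.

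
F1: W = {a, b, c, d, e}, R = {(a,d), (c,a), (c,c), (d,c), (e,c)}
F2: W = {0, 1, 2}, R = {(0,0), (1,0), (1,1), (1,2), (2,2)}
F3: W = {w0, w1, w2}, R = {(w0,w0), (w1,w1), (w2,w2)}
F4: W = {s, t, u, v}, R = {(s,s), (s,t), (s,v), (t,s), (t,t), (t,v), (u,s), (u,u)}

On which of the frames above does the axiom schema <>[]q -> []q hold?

Frame correspondent (Sahlqvist): forall x forall y forall z (Rxy & Rxz -> Ryz) — i.e. the Euclidean property.
F1: fails — Rad and Rad but not Rdd.
F2: fails — R10 and R12 but not R02.
F3: condition met.
F4: fails — Rsv and Rsv but not Rvv.

F3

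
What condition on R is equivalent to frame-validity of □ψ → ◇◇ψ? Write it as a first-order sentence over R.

This is a Sahlqvist (Geach-type) schema ◇^0□^1ψ → □^0◇^2ψ.
Minimal-valuation argument: fix x; take any y with xR^0y and any z with xR^0z. Set V(ψ) to the set of worlds R-reachable from y in exactly 1 step. Then □^1ψ holds at y, so the antecedent holds at x; validity forces ◇^2ψ at z, giving a w with zR^2w and yR^1w.
First-order correspondent: ∀x ∃w (xRw ∧ xR²w).

∀x ∃w (xRw ∧ xR²w)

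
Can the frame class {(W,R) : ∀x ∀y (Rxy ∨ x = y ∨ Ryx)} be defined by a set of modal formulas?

If a class were modally definable it would be closed under disjoint unions (Goldblatt–Thomason).
Take 3 disjoint single-world reflexive frames: each is trivially connected, but their disjoint union has 3 worlds with no edge between distinct components, so it is not connected.
So the class is not modally definable.

No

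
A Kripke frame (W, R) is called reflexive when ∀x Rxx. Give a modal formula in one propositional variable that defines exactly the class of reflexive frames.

This is reflexivity; the standard corresponding axiom is T: □ψ → ψ.
Suppose □ψ→ψ is valid. At any x set V(ψ)={w : Rxw}. Then □ψ holds at x, so ψ holds at x, i.e. Rxx.

□ψ → ψ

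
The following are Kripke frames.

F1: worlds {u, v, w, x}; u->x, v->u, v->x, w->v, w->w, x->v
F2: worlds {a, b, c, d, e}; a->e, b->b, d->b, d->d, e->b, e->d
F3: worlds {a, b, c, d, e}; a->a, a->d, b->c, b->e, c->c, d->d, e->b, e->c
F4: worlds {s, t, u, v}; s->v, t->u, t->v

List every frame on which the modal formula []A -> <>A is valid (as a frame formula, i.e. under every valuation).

F1, F3

This is the axiom for seriality; its first-order frame correspondent is forall x exists y Rxy.
F1: ✓.
F2: fails — world c has no successor.
F3: ✓.
F4: fails — world u has no successor.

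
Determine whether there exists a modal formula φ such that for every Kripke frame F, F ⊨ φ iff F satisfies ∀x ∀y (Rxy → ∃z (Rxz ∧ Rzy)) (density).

Yes: it is density, defined by the C4 schema □□q → □q.
Suppose □□q→□q is valid. Take Rxy and set V(q)={w : xR²w}. Then □□q at x, so □q at x, so q at y, i.e. ∃z(Rxz∧Rzy).

Yes, by □□q → □q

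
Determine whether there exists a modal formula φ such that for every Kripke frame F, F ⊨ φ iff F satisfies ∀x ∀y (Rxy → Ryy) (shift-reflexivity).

Yes: it is shift-reflexivity, defined by the T□ schema □(□r → r).
Suppose □(□r→r) is valid. Take Rxy and set V(r)={w : Ryw}. Then at y, □r holds; since □(□r→r) at x, □r→r at y, so r at y, i.e. Ryy.

Yes, by □(□r → r)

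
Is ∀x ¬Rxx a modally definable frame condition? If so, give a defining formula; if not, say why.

If a class were modally definable it would be closed under surjective bounded morphisms (Goldblatt–Thomason).
The 2-cycle (worlds 0,1 with 0→1→0) is irreflexive, and the map sending every world to a single reflexive point • is a surjective bounded morphism (forth: every edge maps to (•,•); back: every world has a successor). So any modal formula valid on the 2-cycle is also valid on the reflexive point, which is not irreflexive.
So no modal formula (or set of formulas) defines exactly the irreflexive frames.

No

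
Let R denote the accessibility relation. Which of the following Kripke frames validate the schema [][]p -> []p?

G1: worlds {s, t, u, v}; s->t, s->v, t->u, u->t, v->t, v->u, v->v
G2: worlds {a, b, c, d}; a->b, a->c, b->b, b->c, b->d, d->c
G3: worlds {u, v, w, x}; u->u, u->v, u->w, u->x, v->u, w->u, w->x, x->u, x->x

G3

This is the axiom for density; its first-order frame correspondent is forall x forall y (Rxy -> exists z (Rxz & Rzy)).
G1: fails — Rut but no z with Ruz and Rzt.
G2: fails — Rdc but no z with Rdz and Rzc.
G3: holds.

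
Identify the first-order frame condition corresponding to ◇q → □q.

partial functionality: ∀x ∀y ∀z (Rxy ∧ Rxz → y = z)

Suppose ◇q→□q is valid. Take Rxy, Rxz and set V(q)={y}. Then ◇q at x, so □q at x, so q at z, i.e. z=y.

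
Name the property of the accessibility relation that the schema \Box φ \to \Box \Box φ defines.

transitivity: \forall x \forall y \forall z (Rxy \wedge Ryz \to Rxz)

Suppose □φ→□□φ is valid. Take Rxy, Ryz and set V(φ)={w : Rxw}. Then □φ at x, so □□φ at x, so □φ at y, so φ at z, i.e. Rxz.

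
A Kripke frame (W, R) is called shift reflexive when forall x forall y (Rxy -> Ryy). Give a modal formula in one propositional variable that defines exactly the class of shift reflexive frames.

A defining formula is □(□q → q) (the T□ axiom).
Suppose □(□q→q) is valid. Take Rxy and set V(q)={w : Ryw}. Then at y, □q holds; since □(□q→q) at x, □q→q at y, so q at y, i.e. Ryy.

□(□q → q)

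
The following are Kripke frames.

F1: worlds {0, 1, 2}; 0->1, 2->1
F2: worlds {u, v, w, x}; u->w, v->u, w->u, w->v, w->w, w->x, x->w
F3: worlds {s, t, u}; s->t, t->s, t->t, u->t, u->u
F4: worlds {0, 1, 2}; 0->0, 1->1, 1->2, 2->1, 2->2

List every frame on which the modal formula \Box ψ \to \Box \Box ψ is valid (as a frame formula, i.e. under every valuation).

F1, F4

This is the axiom for transitivity; its first-order frame correspondent is \forall x \forall y \forall z (Rxy \wedge Ryz \to Rxz).
F1: condition met.
F2: fails — Rxw and Rwu but not Rxu.
F3: fails — Rut and Rts but not Rus.
F4: condition met.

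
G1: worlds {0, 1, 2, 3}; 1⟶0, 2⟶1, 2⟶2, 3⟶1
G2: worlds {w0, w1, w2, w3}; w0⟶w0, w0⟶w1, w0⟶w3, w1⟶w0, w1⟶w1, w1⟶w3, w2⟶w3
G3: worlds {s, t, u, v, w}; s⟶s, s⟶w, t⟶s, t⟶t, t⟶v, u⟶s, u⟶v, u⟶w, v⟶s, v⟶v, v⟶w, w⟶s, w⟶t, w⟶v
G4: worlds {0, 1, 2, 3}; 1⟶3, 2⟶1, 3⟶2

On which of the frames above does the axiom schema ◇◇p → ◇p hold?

G2

The schema corresponds to transitivity: ∀x ∀y ∀z (Rxy ∧ Ryz → Rxz).
G1: fails — R21 and R10 but not R20.
G2: ✓.
G3: fails — Rtv and Rvw but not Rtw.
G4: fails — R32 and R21 but not R31.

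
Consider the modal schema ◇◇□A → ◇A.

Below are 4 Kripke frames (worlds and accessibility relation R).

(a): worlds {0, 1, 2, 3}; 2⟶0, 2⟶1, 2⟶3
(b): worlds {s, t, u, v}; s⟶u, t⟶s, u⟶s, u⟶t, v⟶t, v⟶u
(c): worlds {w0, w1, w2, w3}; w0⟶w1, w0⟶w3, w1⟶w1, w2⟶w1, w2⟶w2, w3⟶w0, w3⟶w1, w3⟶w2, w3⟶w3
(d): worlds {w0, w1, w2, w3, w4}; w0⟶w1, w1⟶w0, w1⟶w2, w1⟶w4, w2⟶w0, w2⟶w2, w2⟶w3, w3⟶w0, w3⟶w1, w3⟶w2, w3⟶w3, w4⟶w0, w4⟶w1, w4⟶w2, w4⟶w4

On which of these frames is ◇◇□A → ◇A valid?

The schema corresponds to a generalized confluence (Geach) condition: ∀x ∀y (xR²y → ∃w (yRw ∧ xRw)).
(a): satisfies the condition.
(b): fails — sR²t but no w with tRw and sRw.
(c): satisfies the condition.
(d): fails — w0R²w2 but no w with w2Rw and w0Rw.

(a), (c)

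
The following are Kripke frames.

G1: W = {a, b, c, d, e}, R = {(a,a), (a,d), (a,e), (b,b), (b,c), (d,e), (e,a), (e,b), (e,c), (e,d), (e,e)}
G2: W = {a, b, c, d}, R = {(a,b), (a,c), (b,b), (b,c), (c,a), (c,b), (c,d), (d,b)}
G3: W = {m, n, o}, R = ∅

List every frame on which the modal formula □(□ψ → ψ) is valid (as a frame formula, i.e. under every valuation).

G3

This is the axiom for shift-reflexivity; its first-order frame correspondent is ∀x ∀y (Rxy → Ryy).
G1: fails — Rbc but not Rcc.
G2: fails — Rbc but not Rcc.
G3: condition met.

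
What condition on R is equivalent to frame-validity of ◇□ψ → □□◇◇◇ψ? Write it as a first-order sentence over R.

This is a Sahlqvist (Geach-type) schema ◇^1□^1ψ → □^2◇^3ψ.
First-order correspondent: ∀x ∀y ∀z ((xRy ∧ xR²z) → ∃w (yRw ∧ zR³w)).

∀x ∀y ∀z ((xRy ∧ xR²z) → ∃w (yRw ∧ zR³w))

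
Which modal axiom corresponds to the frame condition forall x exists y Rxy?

The condition is seriality. The D schema □r → ◇r defines it.
Suppose □r→◇r is valid. At any x set V(r)=W. Then □r at x, so ◇r at x, so x has a successor.

□r → ◇r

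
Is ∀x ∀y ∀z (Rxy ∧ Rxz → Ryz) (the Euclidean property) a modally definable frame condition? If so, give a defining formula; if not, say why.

Yes, by ◇p → □◇p

Yes: it is the Euclidean property, defined by the 5 schema ◇p → □◇p.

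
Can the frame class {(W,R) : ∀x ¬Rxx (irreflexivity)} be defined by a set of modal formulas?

Any modally definable frame class is closed under surjective bounded morphisms.
The 3-cycle (worlds w0,w1,w2 with w0→w1→w2→w0) is irreflexive, and the map sending every world to a single reflexive point • is a surjective bounded morphism (forth: every edge maps to (•,•); back: every world has a successor). So any modal formula valid on the 3-cycle is also valid on the reflexive point, which is not irreflexive.
Hence irreflexivity is not modally definable.

Not modally definable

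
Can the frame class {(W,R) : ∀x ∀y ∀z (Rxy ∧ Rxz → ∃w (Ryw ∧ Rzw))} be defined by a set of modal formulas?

This is a Sahlqvist condition; the .2 axiom ◇□p → □◇p defines it.
Suppose ◇□p→□◇p is valid. Take Rxy, Rxz and set V(p)={w : Ryw}. Then □p at y so ◇□p at x, so □◇p at x, so ◇p at z, giving w with Rzw and Ryw.

Yes, by ◇□p → □◇p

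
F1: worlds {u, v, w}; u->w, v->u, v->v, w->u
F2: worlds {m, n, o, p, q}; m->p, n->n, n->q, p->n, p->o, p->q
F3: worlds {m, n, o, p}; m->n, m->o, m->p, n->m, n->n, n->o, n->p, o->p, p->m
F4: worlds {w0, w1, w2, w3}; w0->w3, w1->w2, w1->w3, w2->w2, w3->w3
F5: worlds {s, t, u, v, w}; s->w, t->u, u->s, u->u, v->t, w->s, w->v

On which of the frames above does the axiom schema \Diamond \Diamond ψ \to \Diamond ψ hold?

F4

The schema corresponds to transitivity: \forall x \forall y \forall z (Rxy \wedge Ryz \to Rxz).
F1: fails — Rvu and Ruw but not Rvw.
F2: fails — Rmp and Rpn but not Rmn.
F3: fails — Rop and Rpm but not Rom.
F4: holds.
F5: fails — Rus and Rsw but not Ruw.
Valid on: F4.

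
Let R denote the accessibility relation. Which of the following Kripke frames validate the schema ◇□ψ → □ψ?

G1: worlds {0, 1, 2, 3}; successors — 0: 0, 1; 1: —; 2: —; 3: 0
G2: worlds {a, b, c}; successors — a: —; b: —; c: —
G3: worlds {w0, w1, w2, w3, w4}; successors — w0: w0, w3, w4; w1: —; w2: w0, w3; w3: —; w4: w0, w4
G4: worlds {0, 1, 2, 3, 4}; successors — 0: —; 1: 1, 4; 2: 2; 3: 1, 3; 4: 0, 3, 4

The schema corresponds to the Euclidean property: ∀x ∀y ∀z (Rxy ∧ Rxz → Ryz).
G1: fails — R01 and R00 but not R10.
G2: condition met.
G3: fails — Rw0w4 and Rw0w3 but not Rw4w3.
G4: fails — R14 and R11 but not R41.
Valid on: G2.

G2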